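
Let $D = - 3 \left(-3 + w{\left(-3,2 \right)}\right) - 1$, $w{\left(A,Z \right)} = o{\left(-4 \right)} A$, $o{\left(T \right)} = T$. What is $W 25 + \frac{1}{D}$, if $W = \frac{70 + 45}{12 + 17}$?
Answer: $\frac{80471}{812} \approx 99.102$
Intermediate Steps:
$w{\left(A,Z \right)} = - 4 A$
$D = -28$ ($D = - 3 \left(-3 - -12\right) - 1 = - 3 \left(-3 + 12\right) - 1 = \left(-3\right) 9 - 1 = -27 - 1 = -28$)
$W = \frac{115}{29} \approx 3.9655$
$W 25 + \frac{1}{D} = \frac{115}{29} \cdot 25 + \frac{1}{-28} = \frac{2875}{29} - \frac{1}{28} = \frac{80471}{812}$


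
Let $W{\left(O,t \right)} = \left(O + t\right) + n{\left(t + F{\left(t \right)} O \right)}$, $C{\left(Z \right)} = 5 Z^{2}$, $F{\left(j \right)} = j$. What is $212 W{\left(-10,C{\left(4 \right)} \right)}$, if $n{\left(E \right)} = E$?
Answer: $-137800$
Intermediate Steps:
$W{\left(O,t \right)} = O + 2 t + O t$ ($W{\left(O,t \right)} = \left(O + t\right) + \left(t + t O\right) = \left(O + t\right) + \left(t + O t\right) = O + 2 t + O t$)
$212 W{\left(-10,C{\left(4 \right)} \right)} = 212 \left(-10 + 2 \cdot 5 \cdot 4^{2} - 10 \cdot 5 \cdot 4^{2}\right) = 212 \left(-10 + 2 \cdot 5 \cdot 16 - 10 \cdot 5 \cdot 16\right) = 212 \left(-10 + 2 \cdot 80 - 800\right) = 212 \left(-10 + 160 - 800\right) = 212 \left(-650\right) = -137800$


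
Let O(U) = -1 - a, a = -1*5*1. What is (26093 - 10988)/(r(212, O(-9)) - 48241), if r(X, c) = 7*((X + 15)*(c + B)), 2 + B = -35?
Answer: -15105/100678 ≈ -0.15003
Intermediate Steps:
a = -5 (a = -5*1 = -5)
O(U) = 4 (O(U) = -1 - 1*(-5) = -1 + 5 = 4)
B = -37 (B = -2 - 35 = -37)
r(X, c) = 7*(-37 + c)*(15 + X) (r(X, c) = 7*((X + 15)*(c - 37)) = 7*((15 + X)*(-37 + c)) = 7*((-37 + c)*(15 + X)) = 7*(-37 + c)*(15 + X))
(26093 - 10988)/(r(212, O(-9)) - 48241) = (26093 - 10988)/((-3885 - 259*212 + 105*4 + 7*212*4) - 48241) = 15105/((-3885 - 54908 + 420 + 5936) - 48241) = 15105/(-52437 - 48241) = 15105/(-100678) = 15105*(-1/100678) = -15105/100678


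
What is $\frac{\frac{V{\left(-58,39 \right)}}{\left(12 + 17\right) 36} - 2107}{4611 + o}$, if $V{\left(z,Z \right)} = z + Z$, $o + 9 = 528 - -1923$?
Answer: $- \frac{2199727}{7363332} \approx -0.29874$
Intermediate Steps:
$o = 2442$ ($o = -9 + \left(528 - -1923\right) = -9 + \left(528 + 1923\right) = -9 + 2451 = 2442$)
$V{\left(z,Z \right)} = Z + z$
$\frac{\frac{V{\left(-58,39 \right)}}{\left(12 + 17\right) 36} - 2107}{4611 + o} = \frac{\frac{39 - 58}{\left(12 + 17\right) 36} - 2107}{4611 + 2442} = \frac{- \frac{19}{29 \cdot 36} - 2107}{7053} = \left(- \frac{19}{1044} - 2107\right) \frac{1}{7053} = \left(- \frac{2199727}{1044}\right) \frac{1}{7053} = - \frac{2199727}{7363332}$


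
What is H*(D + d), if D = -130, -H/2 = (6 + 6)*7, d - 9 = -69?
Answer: 31920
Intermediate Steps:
d = -60 (d = 9 - 69 = -60)
H = -168 (H = -2*(6 + 6)*7 = -24*7 = -2*84 = -168)
H*(D + d) = -168*(-130 - 60) = -168*(-190) = 31920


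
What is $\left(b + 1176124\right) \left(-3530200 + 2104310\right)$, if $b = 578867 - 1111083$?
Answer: $-918141978120$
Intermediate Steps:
$b = -532216$
$\left(b + 1176124\right) \left(-3530200 + 2104310\right) = \left(-532216 + 1176124\right) \left(-3530200 + 2104310\right) = 643908 \left(-1425890\right) = -918141978120$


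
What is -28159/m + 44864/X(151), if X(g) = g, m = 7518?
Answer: 333035543/1135218 ≈ 293.37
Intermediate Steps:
-28159/m + 44864/X(151) = -28159/7518 + 44864/151 = 333035543/1135218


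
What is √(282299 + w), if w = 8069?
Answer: 8*√4537 ≈ 538.86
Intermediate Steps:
√(282299 + w) = √(282299 + 8069) = √290368 = 8*√4537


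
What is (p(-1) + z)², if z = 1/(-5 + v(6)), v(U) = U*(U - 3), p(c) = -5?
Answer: 4096/169 ≈ 24.237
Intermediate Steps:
v(U) = U*(-3 + U)
z = 1/13 (z = 1/(-5 + 6*(-3 + 6)) = 1/(-5 + 6*3) = 1/(-5 + 18) = 1/13 ≈ 0.076923)
(p(-1) + z)² = (-5 + 1/13)² = (-64/13)² = 4096/169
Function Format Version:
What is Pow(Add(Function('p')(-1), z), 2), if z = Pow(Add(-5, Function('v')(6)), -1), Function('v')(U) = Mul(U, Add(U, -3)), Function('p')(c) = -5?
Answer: Rational(4096, 169) ≈ 24.237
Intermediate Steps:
Function('v')(U) = Mul(U, Add(-3, U))
z = Rational(1, 13) (z = Pow(Add(-5, Mul(6, Add(-3, 6))), -1) = Pow(Add(-5, Mul(6, 3)), -1) = Pow(Add(-5, 18), -1) = Pow(13, -1) = Rational(1, 13) ≈ 0.076923)
Pow(Add(Function('p')(-1), z), 2) = Pow(Add(-5, Rational(1, 13)), 2) = Pow(Rational(-64, 13), 2) = Rational(4096, 169)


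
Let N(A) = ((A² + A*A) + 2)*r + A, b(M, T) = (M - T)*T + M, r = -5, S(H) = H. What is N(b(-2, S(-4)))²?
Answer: 1040400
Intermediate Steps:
b(M, T) = M + T*(M - T) (b(M, T) = T*(M - T) + M = M + T*(M - T))
N(A) = -10 + A - 10*A² (N(A) = ((A² + A*A) + 2)*(-5) + A = ((A² + A²) + 2)*(-5) + A = (2*A² + 2)*(-5) + A = (2 + 2*A²)*(-5) + A = (-10 - 10*A²) + A = -10 + A - 10*A²)
N(b(-2, S(-4)))² = (-10 + (-2 - 1*(-4)² - 2*(-4)) - 10*(-2 - 1*(-4)² - 2*(-4))²)² = (-10 + (-2 - 1*16 + 8) - 10*(-2 - 1*16 + 8)²)² = (-10 + (-2 - 16 + 8) - 10*(-2 - 16 + 8)²)² = (-10 - 10 - 10*(-10)²)² = (-10 - 10 - 10*100)² = (-10 - 10 - 1000)² = (-1020)² = 1040400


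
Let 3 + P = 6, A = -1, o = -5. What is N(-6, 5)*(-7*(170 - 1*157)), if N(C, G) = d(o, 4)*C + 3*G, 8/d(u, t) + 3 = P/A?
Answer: -2093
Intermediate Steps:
P = 3 (P = -3 + 6 = 3)
d(u, t) = -4/3 (d(u, t) = 8/(-3 + 3/(-1)) = 8/(-3 + 3*(-1)) = 8/(-3 - 3) = 8/(-6) = 8*(-⅙) = -4/3)
N(C, G) = 3*G - 4*C/3 (N(C, G) = -4*C/3 + 3*G = 3*G - 4*C/3)
N(-6, 5)*(-7*(170 - 1*157)) = (3*5 - 4/3*(-6))*(-7*(170 - 1*157)) = (15 + 8)*(-7*(170 - 157)) = 23*(-7*13) = 23*(-91) = -2093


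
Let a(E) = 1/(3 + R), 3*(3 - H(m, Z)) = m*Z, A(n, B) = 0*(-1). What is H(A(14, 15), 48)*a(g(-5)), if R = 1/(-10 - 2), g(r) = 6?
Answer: 36/35 ≈ 1.0286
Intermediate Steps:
A(n, B) = 0
R = -1/12 (R = 1/(-12) = -1/12 ≈ -0.083333)
H(m, Z) = 3 - Z*m/3 (H(m, Z) = 3 - m*Z/3 = 3 - Z*m/3)
a(E) = 12/35 (a(E) = 1/(3 - 1/12) = 1/(35/12) = 12/35)
H(A(14, 15), 48)*a(g(-5)) = (3 - ⅓*48*0)*(12/35) = (3 + 0)*(12/35) = 3*(12/35) = 36/35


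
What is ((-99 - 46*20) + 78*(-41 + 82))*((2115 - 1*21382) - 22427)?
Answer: -90851226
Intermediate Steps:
((-99 - 46*20) + 78*(-41 + 82))*((2115 - 1*21382) - 22427) = ((-99 - 920) + 78*41)*((2115 - 21382) - 22427) = (-1019 + 3198)*(-19267 - 22427) = 2179*(-41694) = -90851226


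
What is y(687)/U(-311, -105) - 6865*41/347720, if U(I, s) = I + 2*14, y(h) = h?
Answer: -63707647/19680952 ≈ -3.2370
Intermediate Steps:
U(I, s) = 28 + I (U(I, s) = I + 28 = 28 + I)
y(687)/U(-311, -105) - 6865*41/347720 = 687/(28 - 311) - 6865*41/347720 = 687/(-283) - 281465*1/347720 = 687*(-1/283) - 56293/69544 = -687/283 - 56293/69544 = -63707647/19680952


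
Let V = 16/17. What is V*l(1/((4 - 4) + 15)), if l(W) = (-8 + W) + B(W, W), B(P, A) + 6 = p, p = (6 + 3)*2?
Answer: 976/255 ≈ 3.8274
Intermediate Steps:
p = 18 (p = 9*2 = 18)
B(P, A) = 12 (B(P, A) = -6 + 18 = 12)
V = 16/17 (V = 16*(1/17) = 16/17 ≈ 0.94118)
l(W) = 4 + W (l(W) = (-8 + W) + 12 = 4 + W)
V*l(1/((4 - 4) + 15)) = 16*(4 + 1/((4 - 4) + 15))/17 = 16*(4 + 1/(0 + 15))/17 = 16*(4 + 1/15)/17 = (16/17)*(61/15) = 976/255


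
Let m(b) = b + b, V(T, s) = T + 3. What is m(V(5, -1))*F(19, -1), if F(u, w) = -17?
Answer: -272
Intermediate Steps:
V(T, s) = 3 + T
m(b) = 2*b
m(V(5, -1))*F(19, -1) = (2*(3 + 5))*(-17) = (2*8)*(-17) = 16*(-17) = -272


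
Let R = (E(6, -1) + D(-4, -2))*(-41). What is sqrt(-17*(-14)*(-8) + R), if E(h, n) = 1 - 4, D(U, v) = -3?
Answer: I*sqrt(1658) ≈ 40.719*I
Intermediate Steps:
E(h, n) = -3
R = 246 (R = (-3 - 3)*(-41) = -6*(-41) = 246)
sqrt(-17*(-14)*(-8) + R) = sqrt(-17*(-14)*(-8) + 246) = sqrt(238*(-8) + 246) = sqrt(-1904 + 246) = sqrt(-1658) = I*sqrt(1658)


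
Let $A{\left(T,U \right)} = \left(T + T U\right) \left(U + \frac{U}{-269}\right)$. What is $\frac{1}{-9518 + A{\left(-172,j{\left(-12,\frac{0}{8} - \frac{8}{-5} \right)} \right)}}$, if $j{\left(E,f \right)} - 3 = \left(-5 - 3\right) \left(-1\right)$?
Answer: $- \frac{269}{8645014} \approx -3.1116 \cdot 10^{-5}$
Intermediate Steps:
$j{\left(E,f \right)} = 11$ ($j{\left(E,f \right)} = 3 + \left(-5 - 3\right) \left(-1\right) = 3 - -8 = 3 + 8 = 11$)
$A{\left(T,U \right)} = \frac{268 U \left(T + T U\right)}{269}$ ($A{\left(T,U \right)} = \left(T + T U\right) \left(U + U \left(- \frac{1}{269}\right)\right) = \left(T + T U\right) \left(U - \frac{U}{269}\right) = \left(T + T U\right) \frac{268 U}{269} = \frac{268 U \left(T + T U\right)}{269}$)
$\frac{1}{-9518 + A{\left(-172,j{\left(-12,\frac{0}{8} - \frac{8}{-5} \right)} \right)}} = \frac{1}{-9518 + \frac{268}{269} \left(-172\right) 11 \left(1 + 11\right)} = \frac{1}{-9518 + \frac{268}{269} \left(-172\right) 11 \cdot 12} = \frac{1}{-9518 - \frac{6084672}{269}} = \frac{1}{- \frac{8645014}{269}} = - \frac{269}{8645014}$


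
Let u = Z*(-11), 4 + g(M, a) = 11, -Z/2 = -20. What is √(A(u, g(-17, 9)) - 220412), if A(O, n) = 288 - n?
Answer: 3*I*√24459 ≈ 469.18*I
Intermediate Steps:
Z = 40 (Z = -2*(-20) = 40)
g(M, a) = 7 (g(M, a) = -4 + 11 = 7)
u = -440 (u = 40*(-11) = -440)
√(A(u, g(-17, 9)) - 220412) = √((288 - 1*7) - 220412) = √((288 - 7) - 220412) = √(281 - 220412) = √(-220131) = 3*I*√24459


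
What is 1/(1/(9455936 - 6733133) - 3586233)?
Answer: -2722803/9764605971098 ≈ -2.7884e-7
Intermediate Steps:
1/(1/(9455936 - 6733133) - 3586233) = 1/(1/2722803 - 3586233) = 1/(-9764605971098/2722803) = -2722803/9764605971098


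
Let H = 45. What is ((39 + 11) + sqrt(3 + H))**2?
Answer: 2548 + 400*sqrt(3) ≈ 3240.8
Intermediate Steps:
((39 + 11) + sqrt(3 + H))**2 = ((39 + 11) + sqrt(3 + 45))**2 = (50 + sqrt(48))**2 = (50 + 4*sqrt(3))**2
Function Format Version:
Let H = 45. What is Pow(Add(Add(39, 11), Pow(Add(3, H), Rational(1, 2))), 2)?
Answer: Add(2548, Mul(400, Pow(3, Rational(1, 2)))) ≈ 3240.8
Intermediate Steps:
Pow(Add(Add(39, 11), Pow(Add(3, H), Rational(1, 2))), 2) = Pow(Add(Add(39, 11), Pow(Add(3, 45), Rational(1, 2))), 2) = Pow(Add(50, Pow(48, Rational(1, 2))), 2) = Pow(Add(50, Mul(4, Pow(3, Rational(1, 2)))), 2)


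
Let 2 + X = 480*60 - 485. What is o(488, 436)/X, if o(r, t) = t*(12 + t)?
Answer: 195328/28313 ≈ 6.8989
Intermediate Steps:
X = 28313 (X = -2 + (480*60 - 485) = -2 + (28800 - 485) = -2 + 28315 = 28313)
o(488, 436)/X = (436*(12 + 436))/28313 = (436*448)*(1/28313) = 195328*(1/28313) = 195328/28313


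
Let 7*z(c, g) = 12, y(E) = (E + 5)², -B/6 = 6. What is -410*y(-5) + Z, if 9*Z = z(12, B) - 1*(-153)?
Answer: 361/21 ≈ 17.190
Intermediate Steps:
B = -36 (B = -6*6 = -36)
y(E) = (5 + E)²
z(c, g) = 12/7 (z(c, g) = (⅐)*12 = 12/7)
Z = 361/21 (Z = (12/7 - 1*(-153))/9 = (12/7 + 153)/9 = (⅑)*(1083/7) = 361/21 ≈ 17.190)
-410*y(-5) + Z = -410*(5 - 5)² + 361/21 = -410*0² + 361/21 = -410*0 + 361/21 = 0 + 361/21 = 361/21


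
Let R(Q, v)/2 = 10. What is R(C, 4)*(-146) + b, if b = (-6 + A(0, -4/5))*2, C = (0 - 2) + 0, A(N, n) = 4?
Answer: -2924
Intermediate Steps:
C = -2 (C = -2 + 0 = -2)
R(Q, v) = 20 (R(Q, v) = 2*10 = 20)
b = -4 (b = (-6 + 4)*2 = -2*2 = -4)
R(C, 4)*(-146) + b = 20*(-146) - 4 = -2920 - 4 = -2924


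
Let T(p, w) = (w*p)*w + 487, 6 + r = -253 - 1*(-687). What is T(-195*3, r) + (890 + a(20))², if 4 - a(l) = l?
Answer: -106398277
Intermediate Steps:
a(l) = 4 - l
r = 428 (r = -6 + (-253 - 1*(-687)) = -6 + (-253 + 687) = -6 + 434 = 428)
T(p, w) = 487 + p*w² (T(p, w) = (p*w)*w + 487 = p*w² + 487 = 487 + p*w²)
T(-195*3, r) + (890 + a(20))² = (487 - 195*3*428²) + (890 + (4 - 1*20))² = (487 - 585*183184) + (890 + (4 - 20))² = (487 - 107162640) + (890 - 16)² = -107162153 + 874² = -107162153 + 763876 = -106398277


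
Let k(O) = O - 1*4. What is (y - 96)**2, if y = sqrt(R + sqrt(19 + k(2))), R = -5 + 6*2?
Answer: (96 - sqrt(7 + sqrt(17)))**2 ≈ 8586.8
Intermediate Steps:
k(O) = -4 + O (k(O) = O - 4 = -4 + O)
R = 7 (R = -5 + 12 = 7)
y = sqrt(7 + sqrt(17)) (y = sqrt(7 + sqrt(19 + (-4 + 2))) = sqrt(7 + sqrt(19 - 2)) = sqrt(7 + sqrt(17)) ≈ 3.3351)
(y - 96)**2 = (sqrt(7 + sqrt(17)) - 96)**2 = (-96 + sqrt(7 + sqrt(17)))**2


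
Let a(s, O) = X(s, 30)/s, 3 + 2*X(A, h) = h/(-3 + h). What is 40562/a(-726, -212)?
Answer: 31180248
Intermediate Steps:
X(A, h) = -3/2 + h/(2*(-3 + h)) (X(A, h) = -3/2 + (h/(-3 + h))/2 = -3/2 + h/(2*(-3 + h)))
a(s, O) = -17/(18*s) (a(s, O) = ((9/2 - 1*30)/(-3 + 30))/s = ((9/2 - 30)/27)/s = ((1/27)*(-51/2))/s = -17/(18*s))
40562/a(-726, -212) = 40562/((-17/18/(-726))) = 40562/((-17/18*(-1/726))) = 40562/(17/13068) = 40562*(13068/17) = 31180248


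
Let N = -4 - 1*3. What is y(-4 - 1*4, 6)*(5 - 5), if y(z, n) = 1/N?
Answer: 0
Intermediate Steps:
N = -7 (N = -4 - 3 = -7)
y(z, n) = -⅐ (y(z, n) = 1/(-7) = -⅐)
y(-4 - 1*4, 6)*(5 - 5) = -(5 - 5)/7 = -⅐*0 = 0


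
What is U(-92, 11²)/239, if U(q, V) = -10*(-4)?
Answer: 40/239 ≈ 0.16736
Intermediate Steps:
U(q, V) = 40
U(-92, 11²)/239 = 40/239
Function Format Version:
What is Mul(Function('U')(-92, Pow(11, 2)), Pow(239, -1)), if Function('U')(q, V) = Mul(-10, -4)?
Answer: Rational(40, 239) ≈ 0.16736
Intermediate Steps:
Function('U')(q, V) = 40
Mul(Function('U')(-92, Pow(11, 2)), Pow(239, -1)) = Mul(40, Pow(239, -1)) = Mul(40, Rational(1, 239)) = Rational(40, 239)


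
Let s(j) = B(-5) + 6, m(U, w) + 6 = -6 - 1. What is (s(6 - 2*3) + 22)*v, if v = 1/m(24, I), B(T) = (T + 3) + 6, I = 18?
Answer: -32/13 ≈ -2.4615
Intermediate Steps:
m(U, w) = -13 (m(U, w) = -6 + (-6 - 1) = -6 - 7 = -13)
B(T) = 9 + T (B(T) = (3 + T) + 6 = 9 + T)
v = -1/13 (v = 1/(-13) = -1/13 ≈ -0.076923)
s(j) = 10 (s(j) = (9 - 5) + 6 = 4 + 6 = 10)
(s(6 - 2*3) + 22)*v = (10 + 22)*(-1/13) = 32*(-1/13) = -32/13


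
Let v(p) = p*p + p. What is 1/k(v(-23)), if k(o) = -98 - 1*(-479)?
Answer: 1/381 ≈ 0.0026247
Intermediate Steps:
v(p) = p + p² (v(p) = p² + p = p + p²)
k(o) = 381 (k(o) = -98 + 479 = 381)
1/k(v(-23)) = 1/381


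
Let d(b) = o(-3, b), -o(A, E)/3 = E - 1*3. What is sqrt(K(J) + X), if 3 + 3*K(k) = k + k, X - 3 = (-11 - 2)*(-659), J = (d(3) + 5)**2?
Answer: sqrt(77271)/3 ≈ 92.659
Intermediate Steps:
o(A, E) = 9 - 3*E (o(A, E) = -3*(E - 1*3) = -3*(E - 3) = -3*(-3 + E) = 9 - 3*E)
d(b) = 9 - 3*b
J = 25 (J = ((9 - 3*3) + 5)**2 = ((9 - 9) + 5)**2 = (0 + 5)**2 = 5**2 = 25)
X = 8570 (X = 3 + (-11 - 2)*(-659) = 3 - 13*(-659) = 3 + 8567 = 8570)
K(k) = -1 + 2*k/3 (K(k) = -1 + (k + k)/3 = -1 + (2*k)/3 = -1 + 2*k/3)
sqrt(K(J) + X) = sqrt((-1 + (2/3)*25) + 8570) = sqrt((-1 + 50/3) + 8570) = sqrt(47/3 + 8570) = sqrt(25757/3) = sqrt(77271)/3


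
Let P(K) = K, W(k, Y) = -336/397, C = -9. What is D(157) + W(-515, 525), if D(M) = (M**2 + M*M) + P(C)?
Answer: 19567397/397 ≈ 49288.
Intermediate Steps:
W(k, Y) = -336/397 (W(k, Y) = -336*1/397 = -336/397)
D(M) = -9 + 2*M**2 (D(M) = (M**2 + M*M) - 9 = (M**2 + M**2) - 9 = 2*M**2 - 9 = -9 + 2*M**2)
D(157) + W(-515, 525) = (-9 + 2*157**2) - 336/397 = (-9 + 2*24649) - 336/397 = (-9 + 49298) - 336/397 = 49289 - 336/397 = 19567397/397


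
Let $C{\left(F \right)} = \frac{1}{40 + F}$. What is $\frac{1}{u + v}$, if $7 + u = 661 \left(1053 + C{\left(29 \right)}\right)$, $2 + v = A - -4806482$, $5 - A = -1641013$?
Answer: $\frac{69}{492903817} \approx 1.3999 \cdot 10^{-7}$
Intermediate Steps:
$A = 1641018$ ($A = 5 - -1641013 = 5 + 1641013 = 1641018$)
$v = 6447498$ ($v = -2 + \left(1641018 - -4806482\right) = -2 + \left(1641018 + 4806482\right) = -2 + 6447500 = 6447498$)
$u = \frac{48026455}{69}$ ($u = -7 + 661 \left(1053 + \frac{1}{40 + 29}\right) = -7 + 661 \left(1053 + \frac{1}{69}\right) = -7 + 661 \cdot \frac{72658}{69} = -7 + \frac{48026938}{69} = \frac{48026455}{69} \approx 6.9604 \cdot 10^{5}$)
$\frac{1}{u + v} = \frac{1}{\frac{48026455}{69} + 6447498} = \frac{1}{\frac{492903817}{69}} = \frac{69}{492903817}$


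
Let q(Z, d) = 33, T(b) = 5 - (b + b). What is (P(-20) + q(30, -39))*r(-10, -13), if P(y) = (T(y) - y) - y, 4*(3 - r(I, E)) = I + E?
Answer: 2065/2 ≈ 1032.5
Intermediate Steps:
T(b) = 5 - 2*b
r(I, E) = 3 - E/4 - I/4 (r(I, E) = 3 - (I + E)/4 = 3 - (E + I)/4 = 3 + (-E/4 - I/4) = 3 - E/4 - I/4)
P(y) = 5 - 4*y (P(y) = ((5 - 2*y) - y) - y = (5 - 3*y) - y = 5 - 4*y)
(P(-20) + q(30, -39))*r(-10, -13) = ((5 - 4*(-20)) + 33)*(3 - ¼*(-13) - ¼*(-10)) = ((5 + 80) + 33)*(3 + 13/4 + 5/2) = (85 + 33)*(35/4) = 118*(35/4) = 2065/2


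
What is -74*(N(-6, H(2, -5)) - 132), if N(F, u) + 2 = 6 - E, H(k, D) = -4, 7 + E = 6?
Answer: 9398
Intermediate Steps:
E = -1 (E = -7 + 6 = -1)
N(F, u) = 5 (N(F, u) = -2 + (6 - 1*(-1)) = -2 + (6 + 1) = -2 + 7 = 5)
-74*(N(-6, H(2, -5)) - 132) = -74*(5 - 132) = -74*(-127) = 9398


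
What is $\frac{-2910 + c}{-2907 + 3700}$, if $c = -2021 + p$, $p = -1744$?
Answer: $- \frac{6675}{793} \approx -8.4174$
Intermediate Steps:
$c = -3765$ ($c = -2021 - 1744 = -3765$)
$\frac{-2910 + c}{-2907 + 3700} = \frac{-2910 - 3765}{-2907 + 3700} = - \frac{6675}{793}$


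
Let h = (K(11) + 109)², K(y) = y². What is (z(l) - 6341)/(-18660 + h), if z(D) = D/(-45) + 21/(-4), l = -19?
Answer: -1142249/6163200 ≈ -0.18533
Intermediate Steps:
z(D) = -21/4 - D/45 (z(D) = D*(-1/45) + 21*(-¼) = -D/45 - 21/4 = -21/4 - D/45)
h = 52900 (h = (11² + 109)² = (121 + 109)² = 230² = 52900)
(z(l) - 6341)/(-18660 + h) = ((-21/4 - 1/45*(-19)) - 6341)/(-18660 + 52900) = ((-21/4 + 19/45) - 6341)/34240 = (-869/180 - 6341)*(1/34240) = -1142249/180*1/34240 = -1142249/6163200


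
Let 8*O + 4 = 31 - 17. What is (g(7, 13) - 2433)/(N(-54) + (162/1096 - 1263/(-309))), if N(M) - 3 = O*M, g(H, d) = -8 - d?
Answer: 138513576/3401587 ≈ 40.720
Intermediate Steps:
O = 5/4 (O = -½ + (31 - 17)/8 = -½ + (⅛)*14 = -½ + 7/4 = 5/4 ≈ 1.2500)
N(M) = 3 + 5*M/4
(g(7, 13) - 2433)/(N(-54) + (162/1096 - 1263/(-309))) = ((-8 - 1*13) - 2433)/((3 + (5/4)*(-54)) + (162/1096 - 1263/(-309))) = ((-8 - 13) - 2433)/((3 - 135/2) + (162*(1/1096) - 1263*(-1/309))) = (-21 - 2433)/(-129/2 + (81/548 + 421/103)) = -2454/(-129/2 + 239051/56444) = -2454/(-3401587/56444) = -2454*(-56444/3401587) = 138513576/3401587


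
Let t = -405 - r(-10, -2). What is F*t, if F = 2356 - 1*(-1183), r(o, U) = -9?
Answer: -1401444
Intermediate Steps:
t = -396 (t = -405 - 1*(-9) = -405 + 9 = -396)
F = 3539 (F = 2356 + 1183 = 3539)
F*t = 3539*(-396) = -1401444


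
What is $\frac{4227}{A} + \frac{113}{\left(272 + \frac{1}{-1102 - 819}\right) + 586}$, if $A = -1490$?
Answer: $- \frac{6643574489}{2455843330} \approx -2.7052$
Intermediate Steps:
$\frac{4227}{A} + \frac{113}{\left(272 + \frac{1}{-1102 - 819}\right) + 586} = \frac{4227}{-1490} + \frac{113}{\left(272 + \frac{1}{-1102 - 819}\right) + 586} = 4227 \left(- \frac{1}{1490}\right) + \frac{113}{\left(272 + \frac{1}{-1921}\right) + 586} = - \frac{4227}{1490} + \frac{113}{\left(272 - \frac{1}{1921}\right) + 586} = - \frac{4227}{1490} + \frac{113}{\frac{522511}{1921} + 586} = - \frac{4227}{1490} + \frac{113}{\frac{1648217}{1921}} = - \frac{4227}{1490} + 113 \cdot \frac{1921}{1648217} = - \frac{4227}{1490} + \frac{217073}{1648217} = - \frac{6643574489}{2455843330}$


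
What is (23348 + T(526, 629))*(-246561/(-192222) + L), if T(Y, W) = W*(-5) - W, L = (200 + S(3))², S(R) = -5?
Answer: 404169266341/543 ≈ 7.4433e+8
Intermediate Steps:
L = 38025 (L = (200 - 5)² = 195² = 38025)
T(Y, W) = -6*W (T(Y, W) = -5*W - W = -6*W)
(23348 + T(526, 629))*(-246561/(-192222) + L) = (23348 - 6*629)*(-246561/(-192222) + 38025) = (23348 - 3774)*(-246561*(-1/192222) + 38025) = 19574*(1393/1086 + 38025) = 19574*(41296543/1086) = 404169266341/543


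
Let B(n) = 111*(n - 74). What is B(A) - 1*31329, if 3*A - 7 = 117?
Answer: -34955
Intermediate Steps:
A = 124/3 (A = 7/3 + (⅓)*117 = 7/3 + 39 = 124/3 ≈ 41.333)
B(n) = -8214 + 111*n (B(n) = 111*(-74 + n) = -8214 + 111*n)
B(A) - 1*31329 = (-8214 + 111*(124/3)) - 1*31329 = (-8214 + 4588) - 31329 = -3626 - 31329 = -34955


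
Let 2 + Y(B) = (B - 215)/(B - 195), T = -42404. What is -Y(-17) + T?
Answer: -2247364/53 ≈ -42403.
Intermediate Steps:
Y(B) = -2 + (-215 + B)/(-195 + B) (Y(B) = -2 + (B - 215)/(B - 195) = -2 + (-215 + B)/(-195 + B))
-Y(-17) + T = -(175 - 1*(-17))/(-195 - 17) - 42404 = -(175 + 17)/(-212) - 42404 = -(-1)*192/212 - 42404 = -1*(-48/53) - 42404 = 48/53 - 42404 = -2247364/53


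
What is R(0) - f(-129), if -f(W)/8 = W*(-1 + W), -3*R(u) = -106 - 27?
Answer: 402613/3 ≈ 1.3420e+5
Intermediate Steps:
R(u) = 133/3 (R(u) = -(-106 - 27)/3 = -1/3*(-133) = 133/3)
f(W) = -8*W*(-1 + W)
R(0) - f(-129) = 133/3 - 8*(-129)*(1 - 1*(-129)) = 133/3 - 8*(-129)*(1 + 129) = 133/3 - 8*(-129)*130 = 133/3 - 1*(-134160) = 133/3 + 134160 = 402613/3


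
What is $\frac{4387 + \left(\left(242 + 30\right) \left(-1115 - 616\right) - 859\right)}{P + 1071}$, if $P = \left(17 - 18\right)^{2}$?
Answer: $- \frac{58413}{134} \approx -435.92$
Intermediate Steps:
$P = 1$ ($P = \left(-1\right)^{2} = 1$)
$\frac{4387 + \left(\left(242 + 30\right) \left(-1115 - 616\right) - 859\right)}{P + 1071} = \frac{4387 + \left(\left(242 + 30\right) \left(-1115 - 616\right) - 859\right)}{1 + 1071} = \frac{4387 + \left(272 \left(-1731\right) - 859\right)}{1072} = \left(4387 - 471691\right) \frac{1}{1072} = \left(-467304\right) \frac{1}{1072} = - \frac{58413}{134}$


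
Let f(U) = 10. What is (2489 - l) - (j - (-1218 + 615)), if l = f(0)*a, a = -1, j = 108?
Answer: 1788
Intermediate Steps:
l = -10 (l = 10*(-1) = -10)
(2489 - l) - (j - (-1218 + 615)) = (2489 - 1*(-10)) - (108 - (-1218 + 615)) = (2489 + 10) - (108 - 1*(-603)) = 2499 - (108 + 603) = 2499 - 1*711 = 2499 - 711 = 1788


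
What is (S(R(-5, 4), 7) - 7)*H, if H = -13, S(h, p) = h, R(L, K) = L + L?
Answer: 221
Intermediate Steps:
R(L, K) = 2*L
(S(R(-5, 4), 7) - 7)*H = (2*(-5) - 7)*(-13) = (-10 - 7)*(-13) = -17*(-13) = 221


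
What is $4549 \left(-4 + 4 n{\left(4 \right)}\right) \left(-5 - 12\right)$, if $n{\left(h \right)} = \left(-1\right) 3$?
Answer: $1237328$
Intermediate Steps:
$n{\left(h \right)} = -3$
$4549 \left(-4 + 4 n{\left(4 \right)}\right) \left(-5 - 12\right) = 4549 \left(-4 + 4 \left(-3\right)\right) \left(-5 - 12\right) = 4549 \left(-4 - 12\right) \left(-5 - 12\right) = 4549 \left(- 16 \left(-5 - 12\right)\right) = 4549 \left(\left(-16\right) \left(-17\right)\right) = 4549 \cdot 272 = 1237328$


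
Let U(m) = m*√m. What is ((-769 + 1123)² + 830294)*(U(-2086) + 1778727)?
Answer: 1699769308470 - 1993402460*I*√2086 ≈ 1.6998e+12 - 9.1044e+10*I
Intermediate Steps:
U(m) = m^(3/2)
((-769 + 1123)² + 830294)*(U(-2086) + 1778727) = ((-769 + 1123)² + 830294)*((-2086)^(3/2) + 1778727) = (354² + 830294)*(-2086*I*√2086 + 1778727) = (125316 + 830294)*(1778727 - 2086*I*√2086) = 955610*(1778727 - 2086*I*√2086) = 1699769308470 - 1993402460*I*√2086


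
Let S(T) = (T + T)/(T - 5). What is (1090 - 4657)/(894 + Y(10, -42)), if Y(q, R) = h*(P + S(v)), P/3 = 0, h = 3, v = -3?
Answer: -4756/1195 ≈ -3.9799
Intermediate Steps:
S(T) = 2*T/(-5 + T) (S(T) = (2*T)/(-5 + T) = 2*T/(-5 + T))
P = 0 (P = 3*0 = 0)
Y(q, R) = 9/4 (Y(q, R) = 3*(0 + 2*(-3)/(-5 - 3)) = 3*(0 + 2*(-3)/(-8)) = 3*(0 + 2*(-3)*(-⅛)) = 3*(0 + ¾) = 3*(¾) = 9/4)
(1090 - 4657)/(894 + Y(10, -42)) = (1090 - 4657)/(894 + 9/4) = -3567/3585/4 = -3567*4/3585 = -4756/1195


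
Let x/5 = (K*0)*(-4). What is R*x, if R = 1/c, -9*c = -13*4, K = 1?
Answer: 0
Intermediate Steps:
c = 52/9 (c = -(-13)*4/9 = -⅑*(-52) = 52/9 ≈ 5.7778)
x = 0 (x = 5*((1*0)*(-4)) = 5*(0*(-4)) = 5*0 = 0)
R = 9/52 (R = 1/(52/9) = 9/52 ≈ 0.17308)
R*x = (9/52)*0 = 0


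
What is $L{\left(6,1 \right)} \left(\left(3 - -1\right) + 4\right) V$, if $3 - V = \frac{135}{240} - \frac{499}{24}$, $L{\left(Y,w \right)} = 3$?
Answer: $\frac{1115}{2} \approx 557.5$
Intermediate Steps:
$V = \frac{1115}{48}$ ($V = 3 - \left(\frac{135}{240} - \frac{499}{24}\right) = 3 - \left(135 \cdot \frac{1}{240} - \frac{499}{24}\right) = 3 - \left(\frac{9}{16} - \frac{499}{24}\right) = 3 - - \frac{971}{48} = 3 + \frac{971}{48} = \frac{1115}{48} \approx 23.229$)
$L{\left(6,1 \right)} \left(\left(3 - -1\right) + 4\right) V = 3 \left(\left(3 - -1\right) + 4\right) \frac{1115}{48} = 3 \left(\left(3 + 1\right) + 4\right) \frac{1115}{48} = 3 \left(4 + 4\right) \frac{1115}{48} = 3 \cdot 8 \cdot \frac{1115}{48} = 24 \cdot \frac{1115}{48} = \frac{1115}{2}$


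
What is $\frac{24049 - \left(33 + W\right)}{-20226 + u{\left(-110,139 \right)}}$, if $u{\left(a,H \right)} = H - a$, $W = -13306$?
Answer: $- \frac{37322}{19977} \approx -1.8682$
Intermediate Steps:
$\frac{24049 - \left(33 + W\right)}{-20226 + u{\left(-110,139 \right)}} = \frac{24049 - -13273}{-20226 + \left(139 - -110\right)} = \frac{24049 + \left(-33 + 13306\right)}{-20226 + \left(139 + 110\right)} = \frac{24049 + 13273}{-20226 + 249} = \frac{37322}{-19977} = 37322 \left(- \frac{1}{19977}\right) = - \frac{37322}{19977}$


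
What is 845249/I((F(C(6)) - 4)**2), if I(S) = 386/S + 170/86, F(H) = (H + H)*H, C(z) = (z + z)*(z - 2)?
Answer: 385206631834456/900872979 ≈ 4.2759e+5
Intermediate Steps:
C(z) = 2*z*(-2 + z) (C(z) = (2*z)*(-2 + z) = 2*z*(-2 + z))
F(H) = 2*H**2 (F(H) = (2*H)*H = 2*H**2)
I(S) = 85/43 + 386/S (I(S) = 386/S + 170*(1/86) = 386/S + 85/43 = 85/43 + 386/S)
845249/I((F(C(6)) - 4)**2) = 845249/(85/43 + 386/((2*(2*6*(-2 + 6))**2 - 4)**2)) = 845249/(85/43 + 386/((2*(2*6*4)**2 - 4)**2)) = 845249/(85/43 + 386/((2*48**2 - 4)**2)) = 845249/(85/43 + 386/((2*2304 - 4)**2)) = 845249/(85/43 + 386/((4608 - 4)**2)) = 845249/(85/43 + 386/(4604**2)) = 845249/(85/43 + 386/21196816) = 845249/(85/43 + 386*(1/21196816)) = 845249/(85/43 + 193/10598408) = 845249/(900872979/455731544) = 845249*(455731544/900872979) = 385206631834456/900872979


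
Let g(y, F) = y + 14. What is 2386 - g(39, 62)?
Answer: 2333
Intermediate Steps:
g(y, F) = 14 + y
2386 - g(39, 62) = 2386 - (14 + 39) = 2386 - 1*53 = 2386 - 53 = 2333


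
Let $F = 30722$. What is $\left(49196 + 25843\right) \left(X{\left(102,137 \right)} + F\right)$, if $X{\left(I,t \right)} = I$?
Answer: $2313002136$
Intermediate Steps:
$\left(49196 + 25843\right) \left(X{\left(102,137 \right)} + F\right) = \left(49196 + 25843\right) \left(102 + 30722\right) = 75039 \cdot 30824 = 2313002136$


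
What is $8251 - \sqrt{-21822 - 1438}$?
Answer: $8251 - 2 i \sqrt{5815} \approx 8251.0 - 152.51 i$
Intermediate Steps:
$8251 - \sqrt{-21822 - 1438} = 8251 - \sqrt{-23260} = 8251 - 2 i \sqrt{5815}$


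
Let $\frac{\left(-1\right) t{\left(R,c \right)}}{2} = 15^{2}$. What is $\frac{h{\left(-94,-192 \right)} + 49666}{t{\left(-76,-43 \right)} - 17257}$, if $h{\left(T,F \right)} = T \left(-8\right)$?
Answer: $- \frac{50418}{17707} \approx -2.8473$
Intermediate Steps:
$h{\left(T,F \right)} = - 8 T$
$t{\left(R,c \right)} = -450$ ($t{\left(R,c \right)} = - 2 \cdot 15^{2} = \left(-2\right) 225 = -450$)
$\frac{h{\left(-94,-192 \right)} + 49666}{t{\left(-76,-43 \right)} - 17257} = \frac{\left(-8\right) \left(-94\right) + 49666}{-450 - 17257} = \frac{752 + 49666}{-17707} = 50418 \left(- \frac{1}{17707}\right) = - \frac{50418}{17707}$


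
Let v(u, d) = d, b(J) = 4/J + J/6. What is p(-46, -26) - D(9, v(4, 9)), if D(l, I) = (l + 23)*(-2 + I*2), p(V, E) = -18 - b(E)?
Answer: -20495/39 ≈ -525.51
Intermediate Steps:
b(J) = 4/J + J/6 (b(J) = 4/J + J*(1/6) = 4/J + J/6)
p(V, E) = -18 - 4/E - E/6 (p(V, E) = -18 - (4/E + E/6) = -18 + (-4/E - E/6) = -18 - 4/E - E/6)
D(l, I) = (-2 + 2*I)*(23 + l) (D(l, I) = (23 + l)*(-2 + 2*I) = (-2 + 2*I)*(23 + l))
p(-46, -26) - D(9, v(4, 9)) = (-18 - 4/(-26) - 1/6*(-26)) - (-46 - 2*9 + 46*9 + 2*9*9) = (-18 - 4*(-1/26) + 13/3) - (-46 - 18 + 414 + 162) = (-18 + 2/13 + 13/3) - 1*512 = -527/39 - 512 = -20495/39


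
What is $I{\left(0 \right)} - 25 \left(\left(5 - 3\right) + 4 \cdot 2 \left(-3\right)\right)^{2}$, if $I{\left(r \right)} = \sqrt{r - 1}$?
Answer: $-12100 + i \approx -12100.0 + 1.0 i$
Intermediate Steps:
$I{\left(r \right)} = \sqrt{-1 + r}$
$I{\left(0 \right)} - 25 \left(\left(5 - 3\right) + 4 \cdot 2 \left(-3\right)\right)^{2} = \sqrt{-1 + 0} - 25 \left(\left(5 - 3\right) + 4 \cdot 2 \left(-3\right)\right)^{2} = \sqrt{-1} - 25 \left(2 + 8 \left(-3\right)\right)^{2} = i - 25 \left(2 - 24\right)^{2} = i - 25 \left(-22\right)^{2} = i - 12100 = -12100 + i$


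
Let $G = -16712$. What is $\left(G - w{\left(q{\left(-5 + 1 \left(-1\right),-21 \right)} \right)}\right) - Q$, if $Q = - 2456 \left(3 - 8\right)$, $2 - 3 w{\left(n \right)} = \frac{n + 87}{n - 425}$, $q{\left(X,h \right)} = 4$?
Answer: $- \frac{12205943}{421} \approx -28993.0$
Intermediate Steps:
$w{\left(n \right)} = \frac{2}{3} - \frac{87 + n}{3 \left(-425 + n\right)}$ ($w{\left(n \right)} = \frac{2}{3} - \frac{\left(n + 87\right) \frac{1}{n - 425}}{3} = \frac{2}{3} - \frac{\left(87 + n\right) \frac{1}{-425 + n}}{3} = \frac{2}{3} - \frac{\frac{1}{-425 + n} \left(87 + n\right)}{3} = \frac{2}{3} - \frac{87 + n}{3 \left(-425 + n\right)}$)
$Q = 12280$ ($Q = - 2456 \left(3 - 8\right) = \left(-2456\right) \left(-5\right) = 12280$)
$\left(G - w{\left(q{\left(-5 + 1 \left(-1\right),-21 \right)} \right)}\right) - Q = \left(-16712 - \frac{-937 + 4}{3 \left(-425 + 4\right)}\right) - 12280 = \left(-16712 - \frac{1}{3} \frac{1}{-421} \left(-933\right)\right) - 12280 = \left(-16712 - \frac{1}{3} \left(- \frac{1}{421}\right) \left(-933\right)\right) - 12280 = \left(-16712 - \frac{311}{421}\right) - 12280 = - \frac{7036063}{421} - 12280 = - \frac{12205943}{421}$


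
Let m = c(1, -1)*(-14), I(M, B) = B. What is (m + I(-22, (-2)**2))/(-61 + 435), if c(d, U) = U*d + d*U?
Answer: 16/187 ≈ 0.085562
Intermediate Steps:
c(d, U) = 2*U*d (c(d, U) = U*d + U*d = 2*U*d)
m = 28 (m = (2*(-1)*1)*(-14) = -2*(-14) = 28)
(m + I(-22, (-2)**2))/(-61 + 435) = (28 + (-2)**2)/(-61 + 435) = (28 + 4)/374 = 32*(1/374) = 16/187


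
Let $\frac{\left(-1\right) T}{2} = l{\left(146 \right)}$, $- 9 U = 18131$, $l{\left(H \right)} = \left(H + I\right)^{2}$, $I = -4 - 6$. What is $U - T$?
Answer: $\frac{314797}{9} \approx 34977.0$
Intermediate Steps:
$I = -10$ ($I = -4 - 6 = -10$)
$l{\left(H \right)} = \left(-10 + H\right)^{2}$ ($l{\left(H \right)} = \left(H - 10\right)^{2} = \left(-10 + H\right)^{2}$)
$U = - \frac{18131}{9}$ ($U = \left(- \frac{1}{9}\right) 18131 = - \frac{18131}{9} \approx -2014.6$)
$T = -36992$ ($T = - 2 \left(-10 + 146\right)^{2} = - 2 \cdot 136^{2} = \left(-2\right) 18496 = -36992$)
$U - T = - \frac{18131}{9} - -36992 = - \frac{18131}{9} + 36992 = \frac{314797}{9}$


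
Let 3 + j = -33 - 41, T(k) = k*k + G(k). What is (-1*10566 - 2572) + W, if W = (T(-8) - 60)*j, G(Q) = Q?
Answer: -12830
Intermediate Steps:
T(k) = k + k² (T(k) = k*k + k = k² + k = k + k²)
j = -77 (j = -3 + (-33 - 41) = -3 - 74 = -77)
W = 308 (W = (-8*(1 - 8) - 60)*(-77) = (-8*(-7) - 60)*(-77) = (56 - 60)*(-77) = -4*(-77) = 308)
(-1*10566 - 2572) + W = (-1*10566 - 2572) + 308 = (-10566 - 2572) + 308 = -13138 + 308 = -12830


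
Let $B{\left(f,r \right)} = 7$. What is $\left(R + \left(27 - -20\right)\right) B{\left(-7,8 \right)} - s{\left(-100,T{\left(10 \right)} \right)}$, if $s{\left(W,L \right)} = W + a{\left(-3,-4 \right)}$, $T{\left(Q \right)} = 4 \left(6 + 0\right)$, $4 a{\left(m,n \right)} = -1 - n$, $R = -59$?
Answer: $\frac{61}{4} \approx 15.25$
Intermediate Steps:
$a{\left(m,n \right)} = - \frac{1}{4} - \frac{n}{4}$ ($a{\left(m,n \right)} = \frac{-1 - n}{4} = - \frac{1}{4} - \frac{n}{4}$)
$T{\left(Q \right)} = 24$ ($T{\left(Q \right)} = 4 \cdot 6 = 24$)
$s{\left(W,L \right)} = \frac{3}{4} + W$ ($s{\left(W,L \right)} = W - - \frac{3}{4} = W + \left(- \frac{1}{4} + 1\right) = W + \frac{3}{4} = \frac{3}{4} + W$)
$\left(R + \left(27 - -20\right)\right) B{\left(-7,8 \right)} - s{\left(-100,T{\left(10 \right)} \right)} = \left(-59 + \left(27 - -20\right)\right) 7 - \left(\frac{3}{4} - 100\right) = \left(-59 + \left(27 + 20\right)\right) 7 - - \frac{397}{4} = \left(-59 + 47\right) 7 + \frac{397}{4} = \left(-12\right) 7 + \frac{397}{4} = -84 + \frac{397}{4} = \frac{61}{4}$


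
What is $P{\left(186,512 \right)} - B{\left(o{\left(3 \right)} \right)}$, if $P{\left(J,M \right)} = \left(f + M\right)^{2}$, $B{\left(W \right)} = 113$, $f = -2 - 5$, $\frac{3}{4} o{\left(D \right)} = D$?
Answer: $254912$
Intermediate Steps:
$o{\left(D \right)} = \frac{4 D}{3}$
$f = -7$ ($f = -2 - 5 = -7$)
$P{\left(J,M \right)} = \left(-7 + M\right)^{2}$
$P{\left(186,512 \right)} - B{\left(o{\left(3 \right)} \right)} = \left(-7 + 512\right)^{2} - 113 = 505^{2} - 113 = 255025 - 113 = 254912$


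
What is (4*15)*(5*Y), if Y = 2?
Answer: 600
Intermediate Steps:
(4*15)*(5*Y) = (4*15)*(5*2) = 60*10 = 600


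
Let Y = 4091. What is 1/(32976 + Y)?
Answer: 1/37067 ≈ 2.6978e-5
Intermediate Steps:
1/(32976 + Y) = 1/(32976 + 4091) = 1/37067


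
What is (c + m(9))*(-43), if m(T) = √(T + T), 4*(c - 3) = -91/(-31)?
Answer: -19909/124 - 129*√2 ≈ -342.99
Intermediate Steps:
c = 463/124 (c = 3 + (-91/(-31))/4 = 3 + (-91*(-1/31))/4 = 3 + (¼)*(91/31) = 3 + 91/124 = 463/124 ≈ 3.7339)
m(T) = √2*√T (m(T) = √(2*T) = √2*√T)
(c + m(9))*(-43) = (463/124 + √2*√9)*(-43) = (463/124 + √2*3)*(-43) = (463/124 + 3*√2)*(-43) = -19909/124 - 129*√2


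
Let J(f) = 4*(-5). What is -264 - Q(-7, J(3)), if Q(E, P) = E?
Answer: -257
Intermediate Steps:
J(f) = -20
-264 - Q(-7, J(3)) = -264 - 1*(-7) = -264 + 7 = -257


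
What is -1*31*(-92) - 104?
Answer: 2748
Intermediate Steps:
-1*31*(-92) - 104 = -31*(-92) - 104 = 2852 - 104 = 2748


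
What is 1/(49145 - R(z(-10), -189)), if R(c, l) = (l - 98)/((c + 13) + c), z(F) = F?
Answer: 1/49104 ≈ 2.0365e-5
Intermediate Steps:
R(c, l) = (-98 + l)/(13 + 2*c) (R(c, l) = (-98 + l)/((13 + c) + c) = (-98 + l)/(13 + 2*c))
1/(49145 - R(z(-10), -189)) = 1/(49145 - (-98 - 189)/(13 + 2*(-10))) = 1/(49145 - (-287)/(13 - 20)) = 1/(49145 - (-287)/(-7)) = 1/(49145 - (-1)*(-287)/7) = 1/(49145 - 1*41) = 1/(49145 - 41) = 1/49104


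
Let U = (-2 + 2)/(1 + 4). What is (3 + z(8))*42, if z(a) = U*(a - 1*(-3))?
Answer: 126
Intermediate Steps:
U = 0 (U = 0/5 = 0*(⅕) = 0)
z(a) = 0 (z(a) = 0*(a - 1*(-3)) = 0*(a + 3) = 0*(3 + a) = 0)
(3 + z(8))*42 = (3 + 0)*42 = 3*42 = 126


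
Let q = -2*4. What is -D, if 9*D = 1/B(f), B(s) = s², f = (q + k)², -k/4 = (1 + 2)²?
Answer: -1/33732864 ≈ -2.9645e-8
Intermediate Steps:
q = -8
k = -36 (k = -4*(1 + 2)² = -4*3² = -4*9 = -36)
f = 1936 (f = (-8 - 36)² = (-44)² = 1936)
D = 1/33732864 (D = 1/(9*(1936²)) = (⅑)/3748096 = (⅑)*(1/3748096) = 1/33732864 ≈ 2.9645e-8)
-D = -1*1/33732864 = -1/33732864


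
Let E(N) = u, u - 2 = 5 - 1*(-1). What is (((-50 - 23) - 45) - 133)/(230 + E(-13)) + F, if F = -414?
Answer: -98783/238 ≈ -415.05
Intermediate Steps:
u = 8 (u = 2 + (5 - 1*(-1)) = 2 + (5 + 1) = 2 + 6 = 8)
E(N) = 8
(((-50 - 23) - 45) - 133)/(230 + E(-13)) + F = (((-50 - 23) - 45) - 133)/(230 + 8) - 414 = ((-73 - 45) - 133)/238 - 414 = (-118 - 133)*(1/238) - 414 = -251*1/238 - 414 = -251/238 - 414 = -98783/238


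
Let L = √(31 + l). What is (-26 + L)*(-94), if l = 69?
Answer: 1504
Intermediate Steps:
L = 10 (L = √(31 + 69) = √100 = 10)
(-26 + L)*(-94) = (-26 + 10)*(-94) = -16*(-94) = 1504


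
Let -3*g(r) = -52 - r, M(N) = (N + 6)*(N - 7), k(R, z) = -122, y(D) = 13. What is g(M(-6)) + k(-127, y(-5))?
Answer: -314/3 ≈ -104.67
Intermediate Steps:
M(N) = (-7 + N)*(6 + N) (M(N) = (6 + N)*(-7 + N) = (-7 + N)*(6 + N))
g(r) = 52/3 + r/3 (g(r) = -(-52 - r)/3 = 52/3 + r/3)
g(M(-6)) + k(-127, y(-5)) = (52/3 + (-42 + (-6)**2 - 1*(-6))/3) - 122 = (52/3 + (-42 + 36 + 6)/3) - 122 = (52/3 + (1/3)*0) - 122 = (52/3 + 0) - 122 = 52/3 - 122 = -314/3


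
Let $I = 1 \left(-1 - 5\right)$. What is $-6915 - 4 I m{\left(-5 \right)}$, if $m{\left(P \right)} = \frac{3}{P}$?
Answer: $- \frac{34647}{5} \approx -6929.4$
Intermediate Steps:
$I = -6$ ($I = 1 \left(-6\right) = -6$)
$-6915 - 4 I m{\left(-5 \right)} = -6915 - 4 \left(-6\right) \frac{3}{-5} = -6915 - - 24 \cdot 3 \left(- \frac{1}{5}\right) = -6915 - \left(-24\right) \left(- \frac{3}{5}\right) = -6915 - \frac{72}{5} = - \frac{34647}{5}$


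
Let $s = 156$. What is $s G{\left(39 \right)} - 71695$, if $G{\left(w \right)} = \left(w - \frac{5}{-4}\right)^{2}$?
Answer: $\frac{724139}{4} \approx 1.8103 \cdot 10^{5}$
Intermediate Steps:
$G{\left(w \right)} = \left(\frac{5}{4} + w\right)^{2}$ ($G{\left(w \right)} = \left(w - - \frac{5}{4}\right)^{2} = \left(w + \frac{5}{4}\right)^{2} = \left(\frac{5}{4} + w\right)^{2}$)
$s G{\left(39 \right)} - 71695 = 156 \frac{\left(5 + 4 \cdot 39\right)^{2}}{16} - 71695 = 156 \frac{\left(5 + 156\right)^{2}}{16} - 71695 = 156 \frac{161^{2}}{16} - 71695 = 156 \cdot \frac{1}{16} \cdot 25921 - 71695 = 156 \cdot \frac{25921}{16} - 71695 = \frac{1010919}{4} - 71695 = \frac{724139}{4}$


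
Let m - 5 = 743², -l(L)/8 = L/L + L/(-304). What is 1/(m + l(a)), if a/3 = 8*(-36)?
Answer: 19/10488442 ≈ 1.8115e-6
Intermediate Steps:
a = -864 (a = 3*(8*(-36)) = 3*(-288) = -864)
l(L) = -8 + L/38 (l(L) = -8*(L/L + L/(-304)) = -8*(1 + L*(-1/304)) = -8*(1 - L/304) = -8 + L/38)
m = 552054 (m = 5 + 743² = 5 + 552049 = 552054)
1/(m + l(a)) = 1/(552054 + (-8 + (1/38)*(-864))) = 1/(552054 + (-8 - 432/19)) = 1/(552054 - 584/19) = 1/(10488442/19) = 19/10488442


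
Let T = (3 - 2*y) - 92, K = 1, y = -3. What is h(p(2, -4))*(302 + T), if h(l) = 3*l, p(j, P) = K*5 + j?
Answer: 4599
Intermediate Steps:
p(j, P) = 5 + j (p(j, P) = 1*5 + j = 5 + j)
T = -83 (T = (3 - 2*(-3)) - 92 = (3 + 6) - 92 = 9 - 92 = -83)
h(p(2, -4))*(302 + T) = (3*(5 + 2))*(302 - 83) = (3*7)*219 = 21*219 = 4599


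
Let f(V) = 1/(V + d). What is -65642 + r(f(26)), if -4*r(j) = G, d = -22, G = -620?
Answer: -65487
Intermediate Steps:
f(V) = 1/(-22 + V) (f(V) = 1/(V - 22) = 1/(-22 + V))
r(j) = 155 (r(j) = -¼*(-620) = 155)
-65642 + r(f(26)) = -65642 + 155 = -65487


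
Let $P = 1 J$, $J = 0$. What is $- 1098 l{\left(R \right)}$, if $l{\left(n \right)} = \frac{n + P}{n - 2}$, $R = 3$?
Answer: $-3294$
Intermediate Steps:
$P = 0$ ($P = 1 \cdot 0 = 0$)
$l{\left(n \right)} = \frac{n}{-2 + n}$ ($l{\left(n \right)} = \frac{n + 0}{n - 2} = \frac{n}{-2 + n}$)
$- 1098 l{\left(R \right)} = - 1098 \frac{3}{-2 + 3} = - 1098 \cdot \frac{3}{1} = - 1098 \cdot 3 \cdot 1 = \left(-1098\right) 3 = -3294$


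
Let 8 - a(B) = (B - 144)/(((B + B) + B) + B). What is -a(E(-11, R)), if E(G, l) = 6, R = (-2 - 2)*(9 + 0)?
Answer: -55/4 ≈ -13.750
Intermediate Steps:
R = -36 (R = -4*9 = -36)
a(B) = 8 - (-144 + B)/(4*B) (a(B) = 8 - (B - 144)/(((B + B) + B) + B) = 8 - (-144 + B)/((2*B + B) + B) = 8 - (-144 + B)/(3*B + B) = 8 - (-144 + B)/(4*B))
-a(E(-11, R)) = -(31/4 + 36/6) = -(31/4 + 36*(⅙)) = -(31/4 + 6) = -1*55/4 = -55/4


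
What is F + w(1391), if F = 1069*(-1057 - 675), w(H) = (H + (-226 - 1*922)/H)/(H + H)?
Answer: -7164893367363/3869762 ≈ -1.8515e+6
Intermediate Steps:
w(H) = (H - 1148/H)/(2*H) (w(H) = (H + (-226 - 922)/H)/((2*H)) = (H - 1148/H)*(1/(2*H)) = (H - 1148/H)/(2*H))
F = -1851508 (F = 1069*(-1732) = -1851508)
F + w(1391) = -1851508 + (1/2 - 574/1391**2) = -1851508 + (1/2 - 574*1/1934881) = -1851508 + (1/2 - 574/1934881) = -1851508 + 1933733/3869762 = -7164893367363/3869762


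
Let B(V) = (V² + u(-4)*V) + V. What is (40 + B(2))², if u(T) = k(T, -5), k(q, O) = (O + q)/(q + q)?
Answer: 37249/16 ≈ 2328.1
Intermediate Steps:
k(q, O) = (O + q)/(2*q) (k(q, O) = (O + q)/((2*q)) = (O + q)*(1/(2*q)) = (O + q)/(2*q))
u(T) = (-5 + T)/(2*T)
B(V) = V² + 17*V/8 (B(V) = (V² + ((½)*(-5 - 4)/(-4))*V) + V = (V² + ((½)*(-¼)*(-9))*V) + V = (V² + 9*V/8) + V = V² + 17*V/8)
(40 + B(2))² = (40 + (⅛)*2*(17 + 8*2))² = (40 + (⅛)*2*(17 + 16))² = (40 + (⅛)*2*33)² = (40 + 33/4)² = (193/4)² = 37249/16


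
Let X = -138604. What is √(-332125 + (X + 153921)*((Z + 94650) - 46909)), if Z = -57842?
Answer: I*√155049142 ≈ 12452.0*I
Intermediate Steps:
√(-332125 + (X + 153921)*((Z + 94650) - 46909)) = √(-332125 + (-138604 + 153921)*((-57842 + 94650) - 46909)) = √(-332125 + 15317*(36808 - 46909)) = √(-332125 + 15317*(-10101)) = √(-332125 - 154717017) = √(-155049142) = I*√155049142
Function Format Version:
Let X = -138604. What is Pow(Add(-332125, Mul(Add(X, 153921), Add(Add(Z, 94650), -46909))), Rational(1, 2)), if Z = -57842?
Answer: Mul(I, Pow(155049142, Rational(1, 2))) ≈ Mul(12452., I)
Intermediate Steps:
Pow(Add(-332125, Mul(Add(X, 153921), Add(Add(Z, 94650), -46909))), Rational(1, 2)) = Pow(Add(-332125, Mul(Add(-138604, 153921), Add(Add(-57842, 94650), -46909))), Rational(1, 2)) = Pow(Add(-332125, Mul(15317, Add(36808, -46909))), Rational(1, 2)) = Pow(Add(-332125, Mul(15317, -10101)), Rational(1, 2)) = Pow(Add(-332125, -154717017), Rational(1, 2)) = Pow(-155049142, Rational(1, 2)) = Mul(I, Pow(155049142, Rational(1, 2)))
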